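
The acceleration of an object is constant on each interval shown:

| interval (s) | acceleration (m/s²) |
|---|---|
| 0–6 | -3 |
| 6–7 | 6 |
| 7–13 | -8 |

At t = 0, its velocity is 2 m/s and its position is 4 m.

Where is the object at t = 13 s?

-255 m

On each constant-a segment, Δv = aΔt and Δx = v₀Δt + ½aΔt²; chain segment to segment.
0–6 s: v starts 2 m/s; Δx = 2·6 + ½·-3·6² = -42 m; v ends -16 m/s.
6–7 s: v starts -16 m/s; Δx = -16·1 + ½·6·1² = -13 m; v ends -10 m/s.
7–13 s: v starts -10 m/s; Δx = -10·6 + ½·-8·6² = -204 m; v ends -58 m/s.
x(13) = 4 + Σ Δx = -255 m.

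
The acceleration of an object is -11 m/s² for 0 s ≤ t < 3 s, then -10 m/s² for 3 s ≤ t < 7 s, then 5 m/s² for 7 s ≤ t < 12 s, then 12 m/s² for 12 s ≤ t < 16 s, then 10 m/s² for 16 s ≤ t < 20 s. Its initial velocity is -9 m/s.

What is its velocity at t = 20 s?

31 m/s

Δv equals the area under the a-t graph; then v = v₀ + Δv.
0–3 s: -11 × 3 = -33 m/s
3–7 s: -10 × 4 = -40 m/s
7–12 s: 5 × 5 = 25 m/s
12–16 s: 12 × 4 = 48 m/s
16–20 s: 10 × 4 = 40 m/s
Δv = 40 m/s, so v(20) = -9 + (40) = 31 m/s.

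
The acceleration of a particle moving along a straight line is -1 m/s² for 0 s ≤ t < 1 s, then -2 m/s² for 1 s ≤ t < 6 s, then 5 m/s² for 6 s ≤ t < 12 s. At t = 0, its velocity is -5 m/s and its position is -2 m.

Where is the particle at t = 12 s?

-68.5 m

On each constant-a segment, Δv = aΔt and Δx = v₀Δt + ½aΔt²; chain segment to segment.
0–1 s: v starts -5 m/s; Δx = -5·1 + ½·-1·1² = -5.5 m; v ends -6 m/s.
1–6 s: v starts -6 m/s; Δx = -6·5 + ½·-2·5² = -55 m; v ends -16 m/s.
6–12 s: v starts -16 m/s; Δx = -16·6 + ½·5·6² = -6 m; v ends 14 m/s.
x(12) = -2 + Σ Δx = -68.5 m.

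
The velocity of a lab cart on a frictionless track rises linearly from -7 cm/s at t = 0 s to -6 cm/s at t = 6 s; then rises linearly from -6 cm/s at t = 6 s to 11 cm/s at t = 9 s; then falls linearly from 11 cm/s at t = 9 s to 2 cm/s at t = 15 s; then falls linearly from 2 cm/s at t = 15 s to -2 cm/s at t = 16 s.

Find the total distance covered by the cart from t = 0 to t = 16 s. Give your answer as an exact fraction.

3157/34 cm

Distance (not displacement) is the total path length: add the absolute areas under v-t.
0–6 s: |½(-7 + -6)(6)| = 39 cm
6–9 s: v = 0 at t = 120/17 s; triangle areas 54/17 + 363/34 = 471/34 cm
9–15 s: |½(11 + 2)(6)| = 39 cm
15–16 s: v = 0 at t = 15.5 s; triangle areas 0.5 + 0.5 = 1 cm
Total distance = 3157/34 cm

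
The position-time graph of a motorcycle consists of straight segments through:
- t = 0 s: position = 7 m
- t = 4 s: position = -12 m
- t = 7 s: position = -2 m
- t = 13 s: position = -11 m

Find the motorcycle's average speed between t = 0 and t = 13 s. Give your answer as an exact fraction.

38/13 m/s

Average speed = (total path length)/(elapsed time); on a piecewise-linear x-t graph the path length is Σ|Δx|.
0–4 s: |Δx| = |-12 − 7| = 19 m
4–7 s: |Δx| = |-2 − -12| = 10 m
7–13 s: |Δx| = |-11 − -2| = 9 m
Total path = 38 m; average speed = 38/13 = 38/13 m/s.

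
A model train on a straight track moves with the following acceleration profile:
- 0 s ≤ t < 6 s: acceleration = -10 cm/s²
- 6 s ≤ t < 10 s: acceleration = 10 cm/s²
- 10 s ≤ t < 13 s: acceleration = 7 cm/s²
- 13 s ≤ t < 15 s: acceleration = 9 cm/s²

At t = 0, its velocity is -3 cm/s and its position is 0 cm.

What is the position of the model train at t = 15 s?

-393.5 cm

On each constant-a segment, Δv = aΔt and Δx = v₀Δt + ½aΔt²; chain segment to segment.
0–6 s: v starts -3 cm/s; Δx = -3·6 + ½·-10·6² = -198 cm; v ends -63 cm/s.
6–10 s: v starts -63 cm/s; Δx = -63·4 + ½·10·4² = -172 cm; v ends -23 cm/s.
10–13 s: v starts -23 cm/s; Δx = -23·3 + ½·7·3² = -37.5 cm; v ends -2 cm/s.
13–15 s: v starts -2 cm/s; Δx = -2·2 + ½·9·2² = 14 cm; v ends 16 cm/s.
x(15) = 0 + Σ Δx = -393.5 cm.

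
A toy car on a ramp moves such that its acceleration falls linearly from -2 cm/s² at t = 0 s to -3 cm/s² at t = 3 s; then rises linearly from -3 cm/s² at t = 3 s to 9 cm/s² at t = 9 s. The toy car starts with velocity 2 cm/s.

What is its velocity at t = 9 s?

12.5 cm/s

Δv equals the area under the a-t graph; then v = v₀ + Δv.
0–3 s: ½(-2 + -3)(3) = -7.5 cm/s
3–9 s: ½(-3 + 9)(6) = 18 cm/s
Δv = 10.5 cm/s, so v(9) = 2 + (10.5) = 12.5 cm/s.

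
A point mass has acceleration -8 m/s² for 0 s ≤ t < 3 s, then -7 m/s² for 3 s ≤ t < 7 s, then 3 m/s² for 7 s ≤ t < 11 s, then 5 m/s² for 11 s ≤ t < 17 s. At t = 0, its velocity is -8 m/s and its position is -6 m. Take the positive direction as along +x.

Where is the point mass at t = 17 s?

On each constant-a segment, Δv = aΔt and Δx = v₀Δt + ½aΔt²; chain segment to segment.
0–3 s: v starts -8 m/s; Δx = -8·3 + ½·-8·3² = -60 m; v ends -32 m/s.
3–7 s: v starts -32 m/s; Δx = -32·4 + ½·-7·4² = -184 m; v ends -60 m/s.
7–11 s: v starts -60 m/s; Δx = -60·4 + ½·3·4² = -216 m; v ends -48 m/s.
11–17 s: v starts -48 m/s; Δx = -48·6 + ½·5·6² = -198 m; v ends -18 m/s.
x(17) = -6 + Σ Δx = -664 m.

-664 m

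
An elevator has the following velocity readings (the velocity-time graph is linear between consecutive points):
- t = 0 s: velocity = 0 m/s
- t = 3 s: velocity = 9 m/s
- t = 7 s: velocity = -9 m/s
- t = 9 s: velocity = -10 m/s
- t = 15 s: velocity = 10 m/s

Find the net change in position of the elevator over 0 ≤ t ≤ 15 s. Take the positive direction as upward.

-5.5 m

Net displacement equals the area under the velocity-time graph (areas below the axis count negative).
0–3 s: ½(0 + 9)(3) = 13.5 m
3–7 s: ½(9 + -9)(4) = 0 m
7–9 s: ½(-9 + -10)(2) = -19 m
9–15 s: ½(-10 + 10)(6) = 0 m
Net displacement = -5.5 m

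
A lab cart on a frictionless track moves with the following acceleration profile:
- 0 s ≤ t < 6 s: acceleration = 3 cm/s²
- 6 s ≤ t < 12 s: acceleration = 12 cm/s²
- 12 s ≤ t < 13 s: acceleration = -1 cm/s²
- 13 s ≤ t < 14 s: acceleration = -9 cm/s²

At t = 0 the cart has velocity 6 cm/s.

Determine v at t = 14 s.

86 cm/s

Δv equals the area under the a-t graph; then v = v₀ + Δv.
0–6 s: 3 × 6 = 18 cm/s
6–12 s: 12 × 6 = 72 cm/s
12–13 s: -1 × 1 = -1 cm/s
13–14 s: -9 × 1 = -9 cm/s
Δv = 80 cm/s, so v(14) = 6 + (80) = 86 cm/s.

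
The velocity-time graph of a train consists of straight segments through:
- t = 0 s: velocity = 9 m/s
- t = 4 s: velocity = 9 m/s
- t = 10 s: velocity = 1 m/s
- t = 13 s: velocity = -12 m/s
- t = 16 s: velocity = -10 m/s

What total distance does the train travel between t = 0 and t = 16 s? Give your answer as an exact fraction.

Total distance travelled is ∫|v| dt — sum the magnitudes of each area piece.
0–4 s: |9| × 4 = 36 m
4–10 s: |½(9 + 1)(6)| = 30 m
10–13 s: v = 0 at t = 133/13 s; triangle areas 3/26 + 216/13 = 435/26 m
13–16 s: |½(-12 + -10)(3)| = 33 m
Total distance = 3009/26 m

3009/26 m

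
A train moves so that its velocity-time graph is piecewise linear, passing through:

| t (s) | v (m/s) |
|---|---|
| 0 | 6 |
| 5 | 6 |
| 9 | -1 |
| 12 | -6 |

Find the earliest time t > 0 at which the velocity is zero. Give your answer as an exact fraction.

v changes sign on 5–9 s (from 6 to -1); the graph is linear there, so v = 0 at t = 5 + (-6)·(9 − 5)/(-1 − 6) = 59/7 s.

t = 59/7 s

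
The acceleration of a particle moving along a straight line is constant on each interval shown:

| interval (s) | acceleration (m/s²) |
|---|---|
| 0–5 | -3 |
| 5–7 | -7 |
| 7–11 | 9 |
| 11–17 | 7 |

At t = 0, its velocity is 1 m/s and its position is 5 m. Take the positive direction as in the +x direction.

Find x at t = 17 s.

64.5 m

On each constant-a segment, Δv = aΔt and Δx = v₀Δt + ½aΔt²; chain segment to segment.
0–5 s: v starts 1 m/s; Δx = 1·5 + ½·-3·5² = -32.5 m; v ends -14 m/s.
5–7 s: v starts -14 m/s; Δx = -14·2 + ½·-7·2² = -42 m; v ends -28 m/s.
7–11 s: v starts -28 m/s; Δx = -28·4 + ½·9·4² = -40 m; v ends 8 m/s.
11–17 s: v starts 8 m/s; Δx = 8·6 + ½·7·6² = 174 m; v ends 50 m/s.
x(17) = 5 + Σ Δx = 64.5 m.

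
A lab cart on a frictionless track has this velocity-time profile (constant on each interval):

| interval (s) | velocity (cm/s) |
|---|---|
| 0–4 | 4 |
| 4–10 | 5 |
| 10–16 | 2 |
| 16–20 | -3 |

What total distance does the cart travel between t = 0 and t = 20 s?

Total distance travelled is ∫|v| dt — sum the magnitudes of each area piece.
0–4 s: |4| × 4 = 16 cm
4–10 s: |5| × 6 = 30 cm
10–16 s: |2| × 6 = 12 cm
16–20 s: |-3| × 4 = 12 cm
Total distance = 70 cm

70 cm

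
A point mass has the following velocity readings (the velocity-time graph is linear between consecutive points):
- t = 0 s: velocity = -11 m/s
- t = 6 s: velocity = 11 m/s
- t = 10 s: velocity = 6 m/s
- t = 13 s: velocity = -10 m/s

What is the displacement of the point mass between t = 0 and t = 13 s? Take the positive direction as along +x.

28 m

Displacement is the signed area under the v-t curve.
0–6 s: ½(-11 + 11)(6) = 0 m
6–10 s: ½(11 + 6)(4) = 34 m
10–13 s: ½(6 + -10)(3) = -6 m
Net displacement = 28 m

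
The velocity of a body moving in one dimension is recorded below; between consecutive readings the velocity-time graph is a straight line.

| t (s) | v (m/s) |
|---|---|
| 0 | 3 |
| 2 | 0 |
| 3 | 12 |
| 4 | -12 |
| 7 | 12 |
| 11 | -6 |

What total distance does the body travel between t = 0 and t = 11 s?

Total distance travelled is ∫|v| dt — sum the magnitudes of each area piece.
0–2 s: |½(3 + 0)(2)| = 3 m
2–3 s: |½(0 + 12)(1)| = 6 m
3–4 s: v = 0 at t = 3.5 s; triangle areas 3 + 3 = 6 m
4–7 s: v = 0 at t = 5.5 s; triangle areas 9 + 9 = 18 m
7–11 s: v = 0 at t = 29/3 s; triangle areas 16 + 4 = 20 m
Total distance = 53 m

53 m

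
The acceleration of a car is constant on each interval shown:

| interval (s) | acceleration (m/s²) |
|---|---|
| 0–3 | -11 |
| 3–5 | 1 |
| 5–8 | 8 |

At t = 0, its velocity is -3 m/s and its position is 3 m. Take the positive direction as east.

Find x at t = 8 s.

-191.5 m

On each constant-a segment, Δv = aΔt and Δx = v₀Δt + ½aΔt²; chain segment to segment.
0–3 s: v starts -3 m/s; Δx = -3·3 + ½·-11·3² = -58.5 m; v ends -36 m/s.
3–5 s: v starts -36 m/s; Δx = -36·2 + ½·1·2² = -70 m; v ends -34 m/s.
5–8 s: v starts -34 m/s; Δx = -34·3 + ½·8·3² = -66 m; v ends -10 m/s.
x(8) = 3 + Σ Δx = -191.5 m.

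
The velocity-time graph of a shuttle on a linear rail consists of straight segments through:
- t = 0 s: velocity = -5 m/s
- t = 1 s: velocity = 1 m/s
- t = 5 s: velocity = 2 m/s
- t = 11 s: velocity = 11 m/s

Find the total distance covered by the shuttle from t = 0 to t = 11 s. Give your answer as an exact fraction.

283/6 m

Total distance travelled is ∫|v| dt — sum the magnitudes of each area piece.
0–1 s: v = 0 at t = 5/6 s; triangle areas 25/12 + 1/12 = 13/6 m
1–5 s: |½(1 + 2)(4)| = 6 m
5–11 s: |½(2 + 11)(6)| = 39 m
Total distance = 283/6 m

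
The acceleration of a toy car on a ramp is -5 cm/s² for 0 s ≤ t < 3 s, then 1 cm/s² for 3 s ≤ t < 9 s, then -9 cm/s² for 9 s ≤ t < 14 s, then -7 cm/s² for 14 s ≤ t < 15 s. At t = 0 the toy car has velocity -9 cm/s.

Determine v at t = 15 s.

Δv equals the area under the a-t graph; then v = v₀ + Δv.
0–3 s: -5 × 3 = -15 cm/s
3–9 s: 1 × 6 = 6 cm/s
9–14 s: -9 × 5 = -45 cm/s
14–15 s: -7 × 1 = -7 cm/s
Δv = -61 cm/s, so v(15) = -9 + (-61) = -70 cm/s.

-70 cm/s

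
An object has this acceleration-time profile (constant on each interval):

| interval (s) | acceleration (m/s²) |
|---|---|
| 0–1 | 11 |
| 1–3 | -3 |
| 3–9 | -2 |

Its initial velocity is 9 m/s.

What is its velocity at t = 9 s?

2 m/s

Δv equals the area under the a-t graph; then v = v₀ + Δv.
0–1 s: 11 × 1 = 11 m/s
1–3 s: -3 × 2 = -6 m/s
3–9 s: -2 × 6 = -12 m/s
Δv = -7 m/s, so v(9) = 9 + (-7) = 2 m/s.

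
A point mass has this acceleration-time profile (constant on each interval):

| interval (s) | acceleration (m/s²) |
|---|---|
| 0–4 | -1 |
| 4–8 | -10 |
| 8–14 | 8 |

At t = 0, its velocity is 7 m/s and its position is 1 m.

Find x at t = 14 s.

-125 m

On each constant-a segment, Δv = aΔt and Δx = v₀Δt + ½aΔt²; chain segment to segment.
0–4 s: v starts 7 m/s; Δx = 7·4 + ½·-1·4² = 20 m; v ends 3 m/s.
4–8 s: v starts 3 m/s; Δx = 3·4 + ½·-10·4² = -68 m; v ends -37 m/s.
8–14 s: v starts -37 m/s; Δx = -37·6 + ½·8·6² = -78 m; v ends 11 m/s.
x(14) = 1 + Σ Δx = -125 m.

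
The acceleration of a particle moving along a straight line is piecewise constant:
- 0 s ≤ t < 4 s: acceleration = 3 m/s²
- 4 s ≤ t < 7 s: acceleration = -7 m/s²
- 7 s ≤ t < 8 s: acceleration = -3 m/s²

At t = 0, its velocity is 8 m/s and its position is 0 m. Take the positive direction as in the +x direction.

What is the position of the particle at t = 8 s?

On each constant-a segment, Δv = aΔt and Δx = v₀Δt + ½aΔt²; chain segment to segment.
0–4 s: v starts 8 m/s; Δx = 8·4 + ½·3·4² = 56 m; v ends 20 m/s.
4–7 s: v starts 20 m/s; Δx = 20·3 + ½·-7·3² = 28.5 m; v ends -1 m/s.
7–8 s: v starts -1 m/s; Δx = -1·1 + ½·-3·1² = -2.5 m; v ends -4 m/s.
x(8) = 0 + Σ Δx = 82 m.

82 m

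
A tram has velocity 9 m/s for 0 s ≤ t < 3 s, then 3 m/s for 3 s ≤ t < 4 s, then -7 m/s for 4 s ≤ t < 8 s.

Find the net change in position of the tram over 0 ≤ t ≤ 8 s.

Displacement is the signed area under the v-t curve.
0–3 s: 9 × 3 = 27 m
3–4 s: 3 × 1 = 3 m
4–8 s: -7 × 4 = -28 m
Net displacement = 2 m

2 m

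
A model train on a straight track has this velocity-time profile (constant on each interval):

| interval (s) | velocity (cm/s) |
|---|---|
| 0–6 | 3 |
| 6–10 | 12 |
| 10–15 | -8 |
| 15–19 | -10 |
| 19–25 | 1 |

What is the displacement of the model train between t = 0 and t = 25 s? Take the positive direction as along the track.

-8 cm

Net displacement equals the area under the velocity-time graph (areas below the axis count negative).
0–6 s: 3 × 6 = 18 cm
6–10 s: 12 × 4 = 48 cm
10–15 s: -8 × 5 = -40 cm
15–19 s: -10 × 4 = -40 cm
19–25 s: 1 × 6 = 6 cm
Net displacement = -8 cm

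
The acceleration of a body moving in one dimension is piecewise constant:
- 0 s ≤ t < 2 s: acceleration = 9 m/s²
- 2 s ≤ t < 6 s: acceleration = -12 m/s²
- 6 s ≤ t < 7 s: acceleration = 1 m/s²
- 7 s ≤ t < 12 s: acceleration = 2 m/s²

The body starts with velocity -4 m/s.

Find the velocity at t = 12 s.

Δv equals the area under the a-t graph; then v = v₀ + Δv.
0–2 s: 9 × 2 = 18 m/s
2–6 s: -12 × 4 = -48 m/s
6–7 s: 1 × 1 = 1 m/s
7–12 s: 2 × 5 = 10 m/s
Δv = -19 m/s, so v(12) = -4 + (-19) = -23 m/s.

-23 m/s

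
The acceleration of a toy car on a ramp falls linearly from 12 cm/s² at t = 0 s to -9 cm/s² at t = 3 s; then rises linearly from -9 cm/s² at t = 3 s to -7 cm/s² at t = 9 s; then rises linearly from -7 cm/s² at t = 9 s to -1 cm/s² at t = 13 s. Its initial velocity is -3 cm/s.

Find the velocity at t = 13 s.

Δv equals the area under the a-t graph; then v = v₀ + Δv.
0–3 s: ½(12 + -9)(3) = 4.5 cm/s
3–9 s: ½(-9 + -7)(6) = -48 cm/s
9–13 s: ½(-7 + -1)(4) = -16 cm/s
Δv = -59.5 cm/s, so v(13) = -3 + (-59.5) = -62.5 cm/s.

-62.5 cm/s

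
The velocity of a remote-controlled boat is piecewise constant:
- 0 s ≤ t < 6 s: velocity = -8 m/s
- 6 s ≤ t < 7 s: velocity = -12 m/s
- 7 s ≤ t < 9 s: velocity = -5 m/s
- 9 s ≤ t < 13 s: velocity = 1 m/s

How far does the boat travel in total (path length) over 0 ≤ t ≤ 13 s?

74 m

Total distance travelled is ∫|v| dt — sum the magnitudes of each area piece.
0–6 s: |-8| × 6 = 48 m
6–7 s: |-12| × 1 = 12 m
7–9 s: |-5| × 2 = 10 m
9–13 s: |1| × 4 = 4 m
Total distance = 74 m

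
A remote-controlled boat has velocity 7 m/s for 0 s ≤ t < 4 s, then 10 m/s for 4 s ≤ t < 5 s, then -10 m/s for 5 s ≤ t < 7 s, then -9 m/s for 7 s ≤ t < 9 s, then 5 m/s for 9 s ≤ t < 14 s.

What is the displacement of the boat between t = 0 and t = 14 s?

Net displacement equals the area under the velocity-time graph (areas below the axis count negative).
0–4 s: 7 × 4 = 28 m
4–5 s: 10 × 1 = 10 m
5–7 s: -10 × 2 = -20 m
7–9 s: -9 × 2 = -18 m
9–14 s: 5 × 5 = 25 m
Net displacement = 25 m

25 m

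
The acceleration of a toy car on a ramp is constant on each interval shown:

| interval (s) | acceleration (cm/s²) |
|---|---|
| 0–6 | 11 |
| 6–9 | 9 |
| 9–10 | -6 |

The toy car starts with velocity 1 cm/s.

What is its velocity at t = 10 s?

88 cm/s

Δv equals the area under the a-t graph; then v = v₀ + Δv.
0–6 s: 11 × 6 = 66 cm/s
6–9 s: 9 × 3 = 27 cm/s
9–10 s: -6 × 1 = -6 cm/s
Δv = 87 cm/s, so v(10) = 1 + (87) = 88 cm/s.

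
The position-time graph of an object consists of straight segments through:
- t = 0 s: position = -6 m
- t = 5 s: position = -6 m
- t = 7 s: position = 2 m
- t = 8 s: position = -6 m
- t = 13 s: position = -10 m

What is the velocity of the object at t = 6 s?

4 m/s

Velocity is the slope of the x-t graph on 5–7 s: (2 − -6)/(7 − 5) = 4 m/s.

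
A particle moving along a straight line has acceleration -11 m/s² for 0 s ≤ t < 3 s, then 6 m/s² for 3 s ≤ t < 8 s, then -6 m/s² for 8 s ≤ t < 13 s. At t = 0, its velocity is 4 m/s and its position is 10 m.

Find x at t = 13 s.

-167.5 m

On each constant-a segment, Δv = aΔt and Δx = v₀Δt + ½aΔt²; chain segment to segment.
0–3 s: v starts 4 m/s; Δx = 4·3 + ½·-11·3² = -37.5 m; v ends -29 m/s.
3–8 s: v starts -29 m/s; Δx = -29·5 + ½·6·5² = -70 m; v ends 1 m/s.
8–13 s: v starts 1 m/s; Δx = 1·5 + ½·-6·5² = -70 m; v ends -29 m/s.
x(13) = 10 + Σ Δx = -167.5 m.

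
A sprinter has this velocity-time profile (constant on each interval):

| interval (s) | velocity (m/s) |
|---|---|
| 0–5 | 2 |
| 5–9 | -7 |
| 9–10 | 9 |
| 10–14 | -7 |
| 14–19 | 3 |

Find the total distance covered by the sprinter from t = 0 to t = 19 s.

Total distance travelled is ∫|v| dt — sum the magnitudes of each area piece.
0–5 s: |2| × 5 = 10 m
5–9 s: |-7| × 4 = 28 m
9–10 s: |9| × 1 = 9 m
10–14 s: |-7| × 4 = 28 m
14–19 s: |3| × 5 = 15 m
Total distance = 90 m

90 m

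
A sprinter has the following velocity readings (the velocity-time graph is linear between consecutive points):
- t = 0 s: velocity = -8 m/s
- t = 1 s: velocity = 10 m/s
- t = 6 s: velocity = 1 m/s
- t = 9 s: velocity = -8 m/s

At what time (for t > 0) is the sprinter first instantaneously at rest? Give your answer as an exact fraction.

t = 4/9 s

v changes sign on 0–1 s (from -8 to 10); the graph is linear there, so v = 0 at t = 0 + (8)·(1 − 0)/(10 − -8) = 4/9 s.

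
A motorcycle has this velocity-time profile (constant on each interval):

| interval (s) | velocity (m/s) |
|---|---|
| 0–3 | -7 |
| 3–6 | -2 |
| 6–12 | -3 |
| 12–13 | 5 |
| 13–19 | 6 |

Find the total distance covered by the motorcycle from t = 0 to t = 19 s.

86 m

Total distance travelled is ∫|v| dt — sum the magnitudes of each area piece.
0–3 s: |-7| × 3 = 21 m
3–6 s: |-2| × 3 = 6 m
6–12 s: |-3| × 6 = 18 m
12–13 s: |5| × 1 = 5 m
13–19 s: |6| × 6 = 36 m
Total distance = 86 m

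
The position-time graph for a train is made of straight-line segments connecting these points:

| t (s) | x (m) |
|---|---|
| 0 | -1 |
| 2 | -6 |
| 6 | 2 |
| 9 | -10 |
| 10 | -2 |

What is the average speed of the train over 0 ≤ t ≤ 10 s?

Average speed = (total path length)/(elapsed time); on a piecewise-linear x-t graph the path length is Σ|Δx|.
0–2 s: |Δx| = |-6 − -1| = 5 m
2–6 s: |Δx| = |2 − -6| = 8 m
6–9 s: |Δx| = |-10 − 2| = 12 m
9–10 s: |Δx| = |-2 − -10| = 8 m
Total path = 33 m; average speed = 33/10 = 3.3 m/s.

3.3 m/s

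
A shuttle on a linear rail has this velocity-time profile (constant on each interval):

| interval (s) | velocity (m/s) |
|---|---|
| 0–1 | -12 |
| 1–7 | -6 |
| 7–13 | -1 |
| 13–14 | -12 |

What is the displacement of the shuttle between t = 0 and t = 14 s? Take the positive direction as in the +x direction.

Displacement is the signed area under the v-t curve.
0–1 s: -12 × 1 = -12 m
1–7 s: -6 × 6 = -36 m
7–13 s: -1 × 6 = -6 m
13–14 s: -12 × 1 = -12 m
Net displacement = -66 m

-66 m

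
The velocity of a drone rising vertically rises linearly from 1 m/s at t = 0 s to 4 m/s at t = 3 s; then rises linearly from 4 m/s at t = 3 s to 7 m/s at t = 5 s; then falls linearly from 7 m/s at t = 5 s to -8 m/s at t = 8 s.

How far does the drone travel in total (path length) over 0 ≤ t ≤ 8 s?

Distance (not displacement) is the total path length: add the absolute areas under v-t.
0–3 s: |½(1 + 4)(3)| = 7.5 m
3–5 s: |½(4 + 7)(2)| = 11 m
5–8 s: v = 0 at t = 6.4 s; triangle areas 4.9 + 6.4 = 11.3 m
Total distance = 29.8 m

29.8 m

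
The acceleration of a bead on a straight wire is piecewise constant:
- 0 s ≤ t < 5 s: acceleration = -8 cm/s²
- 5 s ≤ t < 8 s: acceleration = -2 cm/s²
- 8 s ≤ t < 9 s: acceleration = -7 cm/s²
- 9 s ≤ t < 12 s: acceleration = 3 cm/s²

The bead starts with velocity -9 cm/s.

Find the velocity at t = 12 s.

-53 cm/s

Δv equals the area under the a-t graph; then v = v₀ + Δv.
0–5 s: -8 × 5 = -40 cm/s
5–8 s: -2 × 3 = -6 cm/s
8–9 s: -7 × 1 = -7 cm/s
9–12 s: 3 × 3 = 9 cm/s
Δv = -44 cm/s, so v(12) = -9 + (-44) = -53 cm/s.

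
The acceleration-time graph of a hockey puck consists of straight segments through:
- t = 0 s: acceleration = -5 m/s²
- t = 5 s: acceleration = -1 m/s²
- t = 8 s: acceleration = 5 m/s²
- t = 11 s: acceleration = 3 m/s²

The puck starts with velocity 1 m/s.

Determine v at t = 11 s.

Δv equals the area under the a-t graph; then v = v₀ + Δv.
0–5 s: ½(-5 + -1)(5) = -15 m/s
5–8 s: ½(-1 + 5)(3) = 6 m/s
8–11 s: ½(5 + 3)(3) = 12 m/s
Δv = 3 m/s, so v(11) = 1 + (3) = 4 m/s.

4 m/s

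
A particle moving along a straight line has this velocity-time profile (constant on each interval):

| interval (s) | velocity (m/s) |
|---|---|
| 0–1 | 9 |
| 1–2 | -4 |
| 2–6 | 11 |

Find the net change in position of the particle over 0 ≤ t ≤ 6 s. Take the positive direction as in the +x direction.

Displacement is the signed area under the v-t curve.
0–1 s: 9 × 1 = 9 m
1–2 s: -4 × 1 = -4 m
2–6 s: 11 × 4 = 44 m
Net displacement = 49 m

49 m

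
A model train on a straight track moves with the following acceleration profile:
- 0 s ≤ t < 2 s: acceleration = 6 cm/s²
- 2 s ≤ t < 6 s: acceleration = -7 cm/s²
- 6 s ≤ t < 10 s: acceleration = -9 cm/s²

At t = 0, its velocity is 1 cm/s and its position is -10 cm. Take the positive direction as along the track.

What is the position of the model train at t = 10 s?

On each constant-a segment, Δv = aΔt and Δx = v₀Δt + ½aΔt²; chain segment to segment.
0–2 s: v starts 1 cm/s; Δx = 1·2 + ½·6·2² = 14 cm; v ends 13 cm/s.
2–6 s: v starts 13 cm/s; Δx = 13·4 + ½·-7·4² = -4 cm; v ends -15 cm/s.
6–10 s: v starts -15 cm/s; Δx = -15·4 + ½·-9·4² = -132 cm; v ends -51 cm/s.
x(10) = -10 + Σ Δx = -132 cm.

-132 cm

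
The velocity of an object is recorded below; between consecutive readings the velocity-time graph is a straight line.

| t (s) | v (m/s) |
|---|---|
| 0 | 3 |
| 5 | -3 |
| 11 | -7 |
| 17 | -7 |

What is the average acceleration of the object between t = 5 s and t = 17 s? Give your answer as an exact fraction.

Average acceleration = Δv/Δt = (-7 − -3)/(17 − 5) = -1/3 m/s².

-1/3 m/s²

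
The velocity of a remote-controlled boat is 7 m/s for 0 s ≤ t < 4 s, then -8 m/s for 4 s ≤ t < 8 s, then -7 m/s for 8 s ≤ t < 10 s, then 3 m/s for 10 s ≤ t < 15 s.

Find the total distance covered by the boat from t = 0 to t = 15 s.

89 m

Total distance travelled is ∫|v| dt — sum the magnitudes of each area piece.
0–4 s: |7| × 4 = 28 m
4–8 s: |-8| × 4 = 32 m
8–10 s: |-7| × 2 = 14 m
10–15 s: |3| × 5 = 15 m
Total distance = 89 m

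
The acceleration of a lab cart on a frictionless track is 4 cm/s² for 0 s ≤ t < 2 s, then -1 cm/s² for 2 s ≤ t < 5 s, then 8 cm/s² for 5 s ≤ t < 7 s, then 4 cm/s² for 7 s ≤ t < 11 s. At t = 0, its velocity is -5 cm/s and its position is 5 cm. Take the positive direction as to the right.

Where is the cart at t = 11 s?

On each constant-a segment, Δv = aΔt and Δx = v₀Δt + ½aΔt²; chain segment to segment.
0–2 s: v starts -5 cm/s; Δx = -5·2 + ½·4·2² = -2 cm; v ends 3 cm/s.
2–5 s: v starts 3 cm/s; Δx = 3·3 + ½·-1·3² = 4.5 cm; v ends 0 cm/s.
5–7 s: v starts 0 cm/s; Δx = 0·2 + ½·8·2² = 16 cm; v ends 16 cm/s.
7–11 s: v starts 16 cm/s; Δx = 16·4 + ½·4·4² = 96 cm; v ends 32 cm/s.
x(11) = 5 + Σ Δx = 119.5 cm.

119.5 cm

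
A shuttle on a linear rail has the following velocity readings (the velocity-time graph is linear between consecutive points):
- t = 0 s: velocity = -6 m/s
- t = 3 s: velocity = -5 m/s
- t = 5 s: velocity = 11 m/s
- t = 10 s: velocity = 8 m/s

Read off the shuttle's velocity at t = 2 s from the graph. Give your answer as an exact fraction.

-16/3 m/s

On 0–3 s the graph is linear from -6 to -5 m/s: v(2) = -6 + (-5 − -6)·(2 − 0)/(3 − 0) = -16/3 m/s.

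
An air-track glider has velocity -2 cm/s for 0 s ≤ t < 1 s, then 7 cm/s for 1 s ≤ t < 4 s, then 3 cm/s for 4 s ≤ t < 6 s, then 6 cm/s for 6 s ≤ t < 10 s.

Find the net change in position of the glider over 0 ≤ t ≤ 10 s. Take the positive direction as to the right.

49 cm

Net displacement equals the area under the velocity-time graph (areas below the axis count negative).
0–1 s: -2 × 1 = -2 cm
1–4 s: 7 × 3 = 21 cm
4–6 s: 3 × 2 = 6 cm
6–10 s: 6 × 4 = 24 cm
Net displacement = 49 cm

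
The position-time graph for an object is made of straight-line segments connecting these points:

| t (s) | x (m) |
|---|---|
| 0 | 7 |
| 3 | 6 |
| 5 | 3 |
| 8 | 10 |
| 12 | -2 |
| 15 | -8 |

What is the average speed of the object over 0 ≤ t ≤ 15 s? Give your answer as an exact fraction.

29/15 m/s

Average speed = (total path length)/(elapsed time); on a piecewise-linear x-t graph the path length is Σ|Δx|.
0–3 s: |Δx| = |6 − 7| = 1 m
3–5 s: |Δx| = |3 − 6| = 3 m
5–8 s: |Δx| = |10 − 3| = 7 m
8–12 s: |Δx| = |-2 − 10| = 12 m
12–15 s: |Δx| = |-8 − -2| = 6 m
Total path = 29 m; average speed = 29/15 = 29/15 m/s.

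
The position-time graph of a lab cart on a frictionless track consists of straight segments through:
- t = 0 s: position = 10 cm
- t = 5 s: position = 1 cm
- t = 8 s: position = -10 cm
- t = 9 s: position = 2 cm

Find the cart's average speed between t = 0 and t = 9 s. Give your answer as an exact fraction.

32/9 cm/s

Average speed = (total path length)/(elapsed time); on a piecewise-linear x-t graph the path length is Σ|Δx|.
0–5 s: |Δx| = |1 − 10| = 9 cm
5–8 s: |Δx| = |-10 − 1| = 11 cm
8–9 s: |Δx| = |2 − -10| = 12 cm
Total path = 32 cm; average speed = 32/9 = 32/9 cm/s.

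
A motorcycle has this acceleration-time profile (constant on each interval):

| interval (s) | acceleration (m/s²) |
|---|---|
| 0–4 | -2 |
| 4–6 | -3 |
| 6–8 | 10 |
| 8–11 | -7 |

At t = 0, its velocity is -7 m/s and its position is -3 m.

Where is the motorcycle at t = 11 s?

-139.5 m

On each constant-a segment, Δv = aΔt and Δx = v₀Δt + ½aΔt²; chain segment to segment.
0–4 s: v starts -7 m/s; Δx = -7·4 + ½·-2·4² = -44 m; v ends -15 m/s.
4–6 s: v starts -15 m/s; Δx = -15·2 + ½·-3·2² = -36 m; v ends -21 m/s.
6–8 s: v starts -21 m/s; Δx = -21·2 + ½·10·2² = -22 m; v ends -1 m/s.
8–11 s: v starts -1 m/s; Δx = -1·3 + ½·-7·3² = -34.5 m; v ends -22 m/s.
x(11) = -3 + Σ Δx = -139.5 m.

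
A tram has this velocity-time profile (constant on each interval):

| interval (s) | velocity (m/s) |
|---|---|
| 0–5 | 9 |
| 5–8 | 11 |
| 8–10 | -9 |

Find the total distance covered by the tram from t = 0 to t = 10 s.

96 m

Distance (not displacement) is the total path length: add the absolute areas under v-t.
0–5 s: |9| × 5 = 45 m
5–8 s: |11| × 3 = 33 m
8–10 s: |-9| × 2 = 18 m
Total distance = 96 m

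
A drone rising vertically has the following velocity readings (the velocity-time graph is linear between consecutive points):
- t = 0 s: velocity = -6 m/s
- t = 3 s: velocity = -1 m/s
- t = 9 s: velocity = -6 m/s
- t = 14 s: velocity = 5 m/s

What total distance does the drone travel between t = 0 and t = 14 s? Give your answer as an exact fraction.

499/11 m

Distance (not displacement) is the total path length: add the absolute areas under v-t.
0–3 s: |½(-6 + -1)(3)| = 10.5 m
3–9 s: |½(-1 + -6)(6)| = 21 m
9–14 s: v = 0 at t = 129/11 s; triangle areas 90/11 + 125/22 = 305/22 m
Total distance = 499/11 m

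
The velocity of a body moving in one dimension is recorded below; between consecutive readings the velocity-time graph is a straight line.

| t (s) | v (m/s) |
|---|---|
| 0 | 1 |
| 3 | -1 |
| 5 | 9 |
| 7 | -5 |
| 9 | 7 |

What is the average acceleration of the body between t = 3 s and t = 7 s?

Average acceleration = Δv/Δt = (-5 − -1)/(7 − 3) = -1 m/s².

-1 m/s²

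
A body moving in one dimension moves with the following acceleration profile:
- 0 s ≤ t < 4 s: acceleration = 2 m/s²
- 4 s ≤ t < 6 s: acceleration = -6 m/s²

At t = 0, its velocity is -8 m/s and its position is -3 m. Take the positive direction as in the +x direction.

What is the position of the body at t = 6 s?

On each constant-a segment, Δv = aΔt and Δx = v₀Δt + ½aΔt²; chain segment to segment.
0–4 s: v starts -8 m/s; Δx = -8·4 + ½·2·4² = -16 m; v ends 0 m/s.
4–6 s: v starts 0 m/s; Δx = 0·2 + ½·-6·2² = -12 m; v ends -12 m/s.
x(6) = -3 + Σ Δx = -31 m.

-31 m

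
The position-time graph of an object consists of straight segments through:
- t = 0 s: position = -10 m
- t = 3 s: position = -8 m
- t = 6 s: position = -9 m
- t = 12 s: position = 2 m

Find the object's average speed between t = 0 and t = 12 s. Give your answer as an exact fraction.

7/6 m/s

Average speed = (total path length)/(elapsed time); on a piecewise-linear x-t graph the path length is Σ|Δx|.
0–3 s: |Δx| = |-8 − -10| = 2 m
3–6 s: |Δx| = |-9 − -8| = 1 m
6–12 s: |Δx| = |2 − -9| = 11 m
Total path = 14 m; average speed = 14/12 = 7/6 m/s.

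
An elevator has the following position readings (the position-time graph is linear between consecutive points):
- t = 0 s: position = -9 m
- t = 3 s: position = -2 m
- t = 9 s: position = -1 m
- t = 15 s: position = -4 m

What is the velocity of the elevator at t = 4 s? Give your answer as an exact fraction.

Velocity is the slope of the x-t graph on 3–9 s: (-1 − -2)/(9 − 3) = 1/6 m/s.

1/6 m/s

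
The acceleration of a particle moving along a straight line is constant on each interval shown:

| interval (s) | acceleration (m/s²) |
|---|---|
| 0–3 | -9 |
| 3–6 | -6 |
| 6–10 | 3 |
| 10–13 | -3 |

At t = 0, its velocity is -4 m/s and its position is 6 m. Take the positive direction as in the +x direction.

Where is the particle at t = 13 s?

-463 m

On each constant-a segment, Δv = aΔt and Δx = v₀Δt + ½aΔt²; chain segment to segment.
0–3 s: v starts -4 m/s; Δx = -4·3 + ½·-9·3² = -52.5 m; v ends -31 m/s.
3–6 s: v starts -31 m/s; Δx = -31·3 + ½·-6·3² = -120 m; v ends -49 m/s.
6–10 s: v starts -49 m/s; Δx = -49·4 + ½·3·4² = -172 m; v ends -37 m/s.
10–13 s: v starts -37 m/s; Δx = -37·3 + ½·-3·3² = -124.5 m; v ends -46 m/s.
x(13) = 6 + Σ Δx = -463 m.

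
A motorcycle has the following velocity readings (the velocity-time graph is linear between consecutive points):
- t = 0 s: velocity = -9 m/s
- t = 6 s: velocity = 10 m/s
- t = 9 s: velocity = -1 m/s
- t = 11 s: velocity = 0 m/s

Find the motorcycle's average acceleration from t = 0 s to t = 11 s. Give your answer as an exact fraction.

9/11 m/s²

Average acceleration = Δv/Δt = (0 − -9)/(11 − 0) = 9/11 m/s².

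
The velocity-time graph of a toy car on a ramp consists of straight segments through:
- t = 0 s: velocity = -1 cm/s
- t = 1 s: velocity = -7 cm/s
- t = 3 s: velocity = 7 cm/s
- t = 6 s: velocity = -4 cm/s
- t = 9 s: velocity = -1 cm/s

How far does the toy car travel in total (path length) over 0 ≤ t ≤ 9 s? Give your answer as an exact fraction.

Distance (not displacement) is the total path length: add the absolute areas under v-t.
0–1 s: |½(-1 + -7)(1)| = 4 cm
1–3 s: v = 0 at t = 2 s; triangle areas 3.5 + 3.5 = 7 cm
3–6 s: v = 0 at t = 54/11 s; triangle areas 147/22 + 24/11 = 195/22 cm
6–9 s: |½(-4 + -1)(3)| = 7.5 cm
Total distance = 301/11 cm

301/11 cm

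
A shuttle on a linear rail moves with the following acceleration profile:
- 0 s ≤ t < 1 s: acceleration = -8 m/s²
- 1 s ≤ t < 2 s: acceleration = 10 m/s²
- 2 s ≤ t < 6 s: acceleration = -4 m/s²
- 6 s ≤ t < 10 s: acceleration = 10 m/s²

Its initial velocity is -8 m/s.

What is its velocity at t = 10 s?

18 m/s

Δv equals the area under the a-t graph; then v = v₀ + Δv.
0–1 s: -8 × 1 = -8 m/s
1–2 s: 10 × 1 = 10 m/s
2–6 s: -4 × 4 = -16 m/s
6–10 s: 10 × 4 = 40 m/s
Δv = 26 m/s, so v(10) = -8 + (26) = 18 m/s.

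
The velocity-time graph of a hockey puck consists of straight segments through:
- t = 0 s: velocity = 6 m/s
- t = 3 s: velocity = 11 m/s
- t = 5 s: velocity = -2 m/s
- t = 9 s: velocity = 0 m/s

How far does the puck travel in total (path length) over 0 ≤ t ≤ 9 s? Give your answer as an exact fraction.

1017/26 m

Distance (not displacement) is the total path length: add the absolute areas under v-t.
0–3 s: |½(6 + 11)(3)| = 25.5 m
3–5 s: v = 0 at t = 61/13 s; triangle areas 121/13 + 4/13 = 125/13 m
5–9 s: |½(-2 + 0)(4)| = 4 m
Total distance = 1017/26 m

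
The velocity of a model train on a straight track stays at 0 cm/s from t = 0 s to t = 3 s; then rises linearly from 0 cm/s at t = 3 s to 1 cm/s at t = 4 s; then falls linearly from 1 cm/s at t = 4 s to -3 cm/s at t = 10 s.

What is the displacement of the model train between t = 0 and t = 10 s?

-5.5 cm

Net displacement equals the area under the velocity-time graph (areas below the axis count negative).
0–3 s: 0 × 3 = 0 cm
3–4 s: ½(0 + 1)(1) = 0.5 cm
4–10 s: ½(1 + -3)(6) = -6 cm
Net displacement = -5.5 cm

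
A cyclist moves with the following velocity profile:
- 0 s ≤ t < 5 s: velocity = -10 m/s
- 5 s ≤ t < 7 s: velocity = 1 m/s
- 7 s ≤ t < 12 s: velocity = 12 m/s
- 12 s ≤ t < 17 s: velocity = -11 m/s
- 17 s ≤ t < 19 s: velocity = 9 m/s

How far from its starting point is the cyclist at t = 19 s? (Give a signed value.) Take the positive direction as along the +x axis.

-25 m

Net displacement equals the area under the velocity-time graph (areas below the axis count negative).
0–5 s: -10 × 5 = -50 m
5–7 s: 1 × 2 = 2 m
7–12 s: 12 × 5 = 60 m
12–17 s: -11 × 5 = -55 m
17–19 s: 9 × 2 = 18 m
Net displacement = -25 m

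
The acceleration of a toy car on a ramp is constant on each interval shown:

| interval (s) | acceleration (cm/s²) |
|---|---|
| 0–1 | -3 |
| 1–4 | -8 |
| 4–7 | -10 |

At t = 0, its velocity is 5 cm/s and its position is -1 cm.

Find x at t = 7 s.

On each constant-a segment, Δv = aΔt and Δx = v₀Δt + ½aΔt²; chain segment to segment.
0–1 s: v starts 5 cm/s; Δx = 5·1 + ½·-3·1² = 3.5 cm; v ends 2 cm/s.
1–4 s: v starts 2 cm/s; Δx = 2·3 + ½·-8·3² = -30 cm; v ends -22 cm/s.
4–7 s: v starts -22 cm/s; Δx = -22·3 + ½·-10·3² = -111 cm; v ends -52 cm/s.
x(7) = -1 + Σ Δx = -138.5 cm.

-138.5 cm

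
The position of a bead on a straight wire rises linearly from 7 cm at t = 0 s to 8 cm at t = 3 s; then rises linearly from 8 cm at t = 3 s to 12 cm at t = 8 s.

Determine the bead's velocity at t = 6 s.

0.8 cm/s

Velocity is the slope of the x-t graph on 3–8 s: (12 − 8)/(8 − 3) = 0.8 cm/s.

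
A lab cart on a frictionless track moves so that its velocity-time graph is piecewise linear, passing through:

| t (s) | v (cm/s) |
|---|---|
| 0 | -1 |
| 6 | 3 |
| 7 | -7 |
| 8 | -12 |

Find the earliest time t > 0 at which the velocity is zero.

t = 1.5 s

v changes sign on 0–6 s (from -1 to 3); the graph is linear there, so v = 0 at t = 0 + (1)·(6 − 0)/(3 − -1) = 1.5 s.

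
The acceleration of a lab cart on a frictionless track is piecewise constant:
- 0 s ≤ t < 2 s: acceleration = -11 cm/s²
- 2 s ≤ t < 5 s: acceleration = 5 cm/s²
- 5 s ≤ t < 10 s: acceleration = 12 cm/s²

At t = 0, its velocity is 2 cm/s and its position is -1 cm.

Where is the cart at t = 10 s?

68.5 cm

On each constant-a segment, Δv = aΔt and Δx = v₀Δt + ½aΔt²; chain segment to segment.
0–2 s: v starts 2 cm/s; Δx = 2·2 + ½·-11·2² = -18 cm; v ends -20 cm/s.
2–5 s: v starts -20 cm/s; Δx = -20·3 + ½·5·3² = -37.5 cm; v ends -5 cm/s.
5–10 s: v starts -5 cm/s; Δx = -5·5 + ½·12·5² = 125 cm; v ends 55 cm/s.
x(10) = -1 + Σ Δx = 68.5 cm.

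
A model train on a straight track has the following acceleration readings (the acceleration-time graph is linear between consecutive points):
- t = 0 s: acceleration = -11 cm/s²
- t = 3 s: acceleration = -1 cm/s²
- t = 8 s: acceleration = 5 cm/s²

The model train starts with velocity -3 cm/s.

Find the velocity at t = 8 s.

-11 cm/s

Δv equals the area under the a-t graph; then v = v₀ + Δv.
0–3 s: ½(-11 + -1)(3) = -18 cm/s
3–8 s: ½(-1 + 5)(5) = 10 cm/s
Δv = -8 cm/s, so v(8) = -3 + (-8) = -11 cm/s.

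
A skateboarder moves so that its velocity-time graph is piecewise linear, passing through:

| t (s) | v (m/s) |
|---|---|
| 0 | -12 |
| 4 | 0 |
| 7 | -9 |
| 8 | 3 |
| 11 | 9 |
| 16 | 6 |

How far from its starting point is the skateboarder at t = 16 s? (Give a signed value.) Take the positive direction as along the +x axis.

15 m

Net displacement equals the area under the velocity-time graph (areas below the axis count negative).
0–4 s: ½(-12 + 0)(4) = -24 m
4–7 s: ½(0 + -9)(3) = -13.5 m
7–8 s: ½(-9 + 3)(1) = -3 m
8–11 s: ½(3 + 9)(3) = 18 m
11–16 s: ½(9 + 6)(5) = 37.5 m
Net displacement = 15 m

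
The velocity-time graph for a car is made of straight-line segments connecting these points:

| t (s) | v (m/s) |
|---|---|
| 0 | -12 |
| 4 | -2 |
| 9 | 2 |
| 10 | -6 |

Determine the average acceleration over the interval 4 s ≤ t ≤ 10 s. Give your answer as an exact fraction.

-2/3 m/s²

Average acceleration = Δv/Δt = (-6 − -2)/(10 − 4) = -2/3 m/s².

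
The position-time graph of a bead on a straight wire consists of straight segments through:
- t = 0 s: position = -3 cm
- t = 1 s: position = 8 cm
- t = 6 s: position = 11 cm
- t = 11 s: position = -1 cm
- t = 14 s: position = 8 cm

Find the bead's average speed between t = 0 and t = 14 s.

Average speed = (total path length)/(elapsed time); on a piecewise-linear x-t graph the path length is Σ|Δx|.
0–1 s: |Δx| = |8 − -3| = 11 cm
1–6 s: |Δx| = |11 − 8| = 3 cm
6–11 s: |Δx| = |-1 − 11| = 12 cm
11–14 s: |Δx| = |8 − -1| = 9 cm
Total path = 35 cm; average speed = 35/14 = 2.5 cm/s.

2.5 cm/s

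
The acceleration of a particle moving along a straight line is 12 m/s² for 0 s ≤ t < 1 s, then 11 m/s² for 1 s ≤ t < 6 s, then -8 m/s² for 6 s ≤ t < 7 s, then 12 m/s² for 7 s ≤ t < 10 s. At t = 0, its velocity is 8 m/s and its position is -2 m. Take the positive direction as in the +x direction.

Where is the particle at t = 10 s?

575.5 m

On each constant-a segment, Δv = aΔt and Δx = v₀Δt + ½aΔt²; chain segment to segment.
0–1 s: v starts 8 m/s; Δx = 8·1 + ½·12·1² = 14 m; v ends 20 m/s.
1–6 s: v starts 20 m/s; Δx = 20·5 + ½·11·5² = 237.5 m; v ends 75 m/s.
6–7 s: v starts 75 m/s; Δx = 75·1 + ½·-8·1² = 71 m; v ends 67 m/s.
7–10 s: v starts 67 m/s; Δx = 67·3 + ½·12·3² = 255 m; v ends 103 m/s.
x(10) = -2 + Σ Δx = 575.5 m.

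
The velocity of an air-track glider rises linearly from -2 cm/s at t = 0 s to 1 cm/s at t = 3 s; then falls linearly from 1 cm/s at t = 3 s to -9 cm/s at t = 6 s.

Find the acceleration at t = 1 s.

Acceleration is the slope of the v-t graph on 0–3 s: (1 − -2)/(3 − 0) = 1 cm/s².

1 cm/s²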